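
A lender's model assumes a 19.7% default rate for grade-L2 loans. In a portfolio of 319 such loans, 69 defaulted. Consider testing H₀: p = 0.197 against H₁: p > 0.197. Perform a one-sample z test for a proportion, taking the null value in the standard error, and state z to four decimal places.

p̂ = 69/319 ≈ 0.216301.
SE = √(p₀(1−p₀)/n) = √(0.15819/319) = 0.022269.
z = (0.216301 − 0.197)/0.022269 = 0.019301/0.022269 = 0.8667.
p-value = P(Z > 0.867) ≈ 0.1930.

z = 0.8667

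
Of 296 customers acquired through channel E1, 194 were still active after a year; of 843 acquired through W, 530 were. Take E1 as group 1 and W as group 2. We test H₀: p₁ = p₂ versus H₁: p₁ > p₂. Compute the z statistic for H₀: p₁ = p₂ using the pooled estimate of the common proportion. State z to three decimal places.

p̂₁ = 194/296 ≈ 0.65541, p̂₂ = 530/843 ≈ 0.62871.
Pooled p̂ = (194+530)/(296+843) = 724/1139 = 0.63565.
SE = √(0.2316 × 0.00456462) = 0.03251.
z = (0.65541 − 0.62871)/0.03251 = 0.02670/0.03251 = 0.821.
p-value = P(Z > 0.821) ≈ 0.2058.

z = 0.821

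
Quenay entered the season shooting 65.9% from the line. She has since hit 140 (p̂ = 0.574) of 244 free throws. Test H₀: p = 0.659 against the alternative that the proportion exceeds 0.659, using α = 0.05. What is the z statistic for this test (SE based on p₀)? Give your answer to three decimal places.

p̂ = 140/244 = 0.57377.
SE = √(p₀(1−p₀)/n) = √(0.22472/244) = 0.03035.
z = (0.57377 − 0.659)/0.03035 = -0.08523/0.03035 = -2.808.
p-value = P(Z > -2.808) ≈ 0.9975; since p > α = 0.05, fail to reject H₀.

z = -2.808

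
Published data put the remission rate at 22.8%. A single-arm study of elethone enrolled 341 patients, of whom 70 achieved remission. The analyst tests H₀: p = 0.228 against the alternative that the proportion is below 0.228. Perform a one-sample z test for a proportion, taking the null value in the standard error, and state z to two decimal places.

z = -1.00

p̂ = 70/341 ≈ 0.2053.
SE = √(p₀(1−p₀)/n) = √(0.17602/341) = 0.0227.
z = (0.2053 − 0.228)/0.0227 = -0.0227/0.0227 = -1.00.
p-value = P(Z < -1.000) ≈ 0.1586.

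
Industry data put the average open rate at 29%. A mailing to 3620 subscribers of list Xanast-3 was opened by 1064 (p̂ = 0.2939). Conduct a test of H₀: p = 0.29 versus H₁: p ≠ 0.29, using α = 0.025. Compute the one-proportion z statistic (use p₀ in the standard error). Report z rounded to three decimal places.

p̂ = 1064/3620 = 0.29392.
Standard error under H₀: √(0.29×0.71/3620) = 0.00754.
z = (0.29392 − 0.29)/0.00754 = 0.00392/0.00754 = 0.520.
Two-sided p-value ≈ 2·Φ(−0.520) = 0.6030, so at α = 0.025 we fail to reject H₀.

z = 0.520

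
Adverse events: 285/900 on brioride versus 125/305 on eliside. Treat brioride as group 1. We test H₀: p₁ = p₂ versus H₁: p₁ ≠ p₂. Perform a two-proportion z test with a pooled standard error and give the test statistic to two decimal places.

p̂₁ = 285/900 ≈ 0.31667, p̂₂ = 125/305 ≈ 0.40984.
Pooled p̂ = (285+125)/(900+305) = 410/1205 = 0.34025.
SE = √(p̂(1−p̂)(1/n₁+1/n₂)) = √(0.34025·0.65975·0.0043898) = √(0.00098542) = 0.03139.
z = (0.31667 − 0.40984)/0.03139 = -0.09317/0.03139 = -2.97.

z = -2.97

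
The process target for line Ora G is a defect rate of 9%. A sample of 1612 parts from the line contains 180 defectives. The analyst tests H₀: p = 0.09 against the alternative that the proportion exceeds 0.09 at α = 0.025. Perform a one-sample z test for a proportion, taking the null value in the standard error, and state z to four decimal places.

z = 3.0391

p̂ = 180/1612 = 0.111663.
SE = √(p₀(1−p₀)/n) = √(0.0819/1612) = 0.007128.
z = (0.111663 − 0.09)/0.007128 = 0.021663/0.007128 = 3.0391.
p-value = P(Z > 3.039) ≈ 0.0012, so at α = 0.025 we reject H₀.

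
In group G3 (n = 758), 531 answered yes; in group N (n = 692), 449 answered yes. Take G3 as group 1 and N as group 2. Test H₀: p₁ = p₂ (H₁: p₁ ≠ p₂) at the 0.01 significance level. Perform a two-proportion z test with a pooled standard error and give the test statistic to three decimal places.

z = 2.100

p̂₁ = 531/758 = 0.70053, p̂₂ = 449/692 = 0.64884.
Pooled p̂ = (531+449)/(758+692) = 980/1450 = 0.67586.
SE = √(0.219073 × 0.00276435) = 0.02461.
z = (0.70053 − 0.64884)/0.02461 = 0.05169/0.02461 = 2.100.
Two-sided p-value ≈ 2·Φ(−2.100) = 0.0357; since p > α = 0.01, fail to reject H₀.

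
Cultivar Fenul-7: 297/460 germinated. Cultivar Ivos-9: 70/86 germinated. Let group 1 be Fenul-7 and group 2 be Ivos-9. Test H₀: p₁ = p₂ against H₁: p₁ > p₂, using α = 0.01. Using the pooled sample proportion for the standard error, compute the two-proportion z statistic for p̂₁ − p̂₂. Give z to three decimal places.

p̂₁ = 297/460 = 0.64565, p̂₂ = 70/86 = 0.81395.
Pooled p̂ = (297+70)/(460+86) = 367/546 = 0.67216.
SE = √(p̂(1−p̂)(1/n₁+1/n₂)) = √(0.67216·0.32784·0.0138018) = √(0.00304138) = 0.05515.
z = (0.64565 − 0.81395)/0.05515 = -0.16830/0.05515 = -3.052.
p-value = P(Z > -3.052) ≈ 0.9989; since p > α = 0.01, fail to reject H₀.

z = -3.052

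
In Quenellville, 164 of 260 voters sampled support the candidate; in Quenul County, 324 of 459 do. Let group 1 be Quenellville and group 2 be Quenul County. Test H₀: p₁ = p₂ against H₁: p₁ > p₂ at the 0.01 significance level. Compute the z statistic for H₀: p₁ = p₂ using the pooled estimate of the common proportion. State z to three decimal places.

z = -2.072

p̂₁ = 164/260 ≈ 0.63077, p̂₂ = 324/459 ≈ 0.70588.
Pooled p̂ = (164+324)/(260+459) = 488/719 = 0.67872.
SE = √(0.218059 × 0.0060248) = 0.03625.
z = (0.63077 − 0.70588)/0.03625 = -0.07511/0.03625 = -2.072.
p-value = P(Z > -2.072) ≈ 0.9809. With α = 0.01, fail to reject H₀.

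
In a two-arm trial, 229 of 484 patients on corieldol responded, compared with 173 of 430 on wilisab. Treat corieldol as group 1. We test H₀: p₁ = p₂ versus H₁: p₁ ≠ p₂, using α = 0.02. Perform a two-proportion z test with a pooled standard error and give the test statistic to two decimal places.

p̂₁ = 229/484 ≈ 0.4731, p̂₂ = 173/430 ≈ 0.4023.
Pooled p̂ = (229+173)/(484+430) = 402/914 = 0.4398.
SE = √(0.246379 × 0.0043917) = 0.0329.
z = (0.4731 − 0.4023)/0.0329 = 0.0708/0.0329 = 2.15.
p-value = 2·P(Z > 2.153) ≈ 0.0313. With α = 0.02, fail to reject H₀.

z = 2.15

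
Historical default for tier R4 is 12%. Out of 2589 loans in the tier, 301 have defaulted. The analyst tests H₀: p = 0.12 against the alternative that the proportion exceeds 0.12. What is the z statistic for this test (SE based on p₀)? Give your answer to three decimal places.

z = -0.585

p̂ = 301/2589 ≈ 0.11626.
SE = √(p₀(1−p₀)/n) = √(0.1056/2589) = 0.00639.
z = (0.11626 − 0.12)/0.00639 = -0.00374/0.00639 = -0.585.
p-value = P(Z > -0.585) ≈ 0.7209.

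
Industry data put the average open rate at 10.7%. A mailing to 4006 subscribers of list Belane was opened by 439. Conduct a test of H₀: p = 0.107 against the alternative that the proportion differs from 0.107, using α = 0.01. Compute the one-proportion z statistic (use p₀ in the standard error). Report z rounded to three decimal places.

p̂ = 439/4006 = 0.109586.
Standard error under H₀: √(0.107×0.893/4006) = 0.004884.
z = (0.109586 − 0.107)/0.004884 = 0.002586/0.004884 = 0.529.
Two-sided p-value ≈ 2·Φ(−0.529) = 0.5965; since p > α = 0.01, fail to reject H₀.

z = 0.529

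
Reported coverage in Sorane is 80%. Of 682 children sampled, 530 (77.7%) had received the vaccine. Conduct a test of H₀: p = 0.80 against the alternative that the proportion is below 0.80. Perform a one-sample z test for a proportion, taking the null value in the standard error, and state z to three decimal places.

z = -1.493

p̂ = 530/682 ≈ 0.77713.
SE = √(p₀(1−p₀)/n) = √(0.16/682) = 0.01532.
z = (0.77713 − 0.8)/0.01532 = -0.02287/0.01532 = -1.493.
p-value = P(Z < -1.493) ≈ 0.0677.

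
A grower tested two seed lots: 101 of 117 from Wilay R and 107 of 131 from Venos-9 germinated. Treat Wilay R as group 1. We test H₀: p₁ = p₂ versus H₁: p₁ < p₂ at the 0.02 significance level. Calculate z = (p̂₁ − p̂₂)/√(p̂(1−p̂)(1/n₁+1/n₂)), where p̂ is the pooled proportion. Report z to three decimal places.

p̂₁ = 101/117 ≈ 0.86325, p̂₂ = 107/131 ≈ 0.81679.
Pooled p̂ = (101+107)/(117+131) = 208/248 = 0.83871.
SE = √(0.135276 × 0.0161806) = 0.04679.
z = (0.86325 − 0.81679)/0.04679 = 0.04646/0.04679 = 0.993.
p-value = P(Z < 0.993) ≈ 0.8396, so at α = 0.02 we fail to reject H₀.

z = 0.993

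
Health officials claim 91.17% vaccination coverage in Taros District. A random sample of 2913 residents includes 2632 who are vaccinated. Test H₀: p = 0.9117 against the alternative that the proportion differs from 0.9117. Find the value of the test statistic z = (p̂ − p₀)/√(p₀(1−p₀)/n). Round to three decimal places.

p̂ = 2632/2913 = 0.903536.
Standard error under H₀: √(0.9117×0.0883/2913) = 0.005257.
z = (0.903536 − 0.9117)/0.005257 = -0.008164/0.005257 = -1.553.
p-value = 2·P(Z > 1.553) ≈ 0.1204.

z = -1.553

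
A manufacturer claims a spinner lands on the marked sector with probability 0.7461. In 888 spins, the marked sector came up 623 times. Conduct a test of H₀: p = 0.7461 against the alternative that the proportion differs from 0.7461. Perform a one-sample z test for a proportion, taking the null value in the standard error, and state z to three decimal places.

p̂ = 623/888 ≈ 0.701577.
SE = √(p₀(1−p₀)/n) = √(0.18943/888) = 0.014606.
z = (0.701577 − 0.7461)/0.014606 = -0.044523/0.014606 = -3.048.

z = -3.048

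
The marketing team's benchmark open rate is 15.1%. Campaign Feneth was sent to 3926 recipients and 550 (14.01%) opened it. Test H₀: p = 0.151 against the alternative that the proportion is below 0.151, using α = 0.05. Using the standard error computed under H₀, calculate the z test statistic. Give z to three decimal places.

z = -1.909

p̂ = 550/3926 ≈ 0.140092.
Under H₀, SE = √(0.151·0.849/3926) = √(3.26538e-05) = 0.005714.
z = (0.140092 − 0.151)/0.005714 = -0.010908/0.005714 = -1.909.
p-value = P(Z < -1.909) ≈ 0.0281; since p < α = 0.05, reject H₀.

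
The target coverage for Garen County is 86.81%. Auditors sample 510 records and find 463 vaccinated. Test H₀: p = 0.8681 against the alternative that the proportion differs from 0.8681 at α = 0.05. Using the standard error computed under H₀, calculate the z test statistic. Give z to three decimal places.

p̂ = 463/510 ≈ 0.907843.
Standard error under H₀: √(0.8681×0.1319/510) = 0.014984.
z = (0.907843 − 0.8681)/0.014984 = 0.039743/0.014984 = 2.652.
Two-sided p-value ≈ 2·Φ(−2.652) = 0.0080. With α = 0.05, reject H₀.

z = 2.652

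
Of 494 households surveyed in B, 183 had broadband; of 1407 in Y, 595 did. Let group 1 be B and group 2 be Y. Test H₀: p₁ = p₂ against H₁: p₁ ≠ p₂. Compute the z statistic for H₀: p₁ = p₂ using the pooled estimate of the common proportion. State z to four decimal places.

p̂₁ = 183/494 = 0.370445, p̂₂ = 595/1407 = 0.422886.
Pooled p̂ = (183+595)/(494+1407) = 778/1901 = 0.409258.
SE = √(0.241766 × 0.00273502) = 0.025715.
z = (0.370445 − 0.422886)/0.025715 = -0.052441/0.025715 = -2.0393.

z = -2.0393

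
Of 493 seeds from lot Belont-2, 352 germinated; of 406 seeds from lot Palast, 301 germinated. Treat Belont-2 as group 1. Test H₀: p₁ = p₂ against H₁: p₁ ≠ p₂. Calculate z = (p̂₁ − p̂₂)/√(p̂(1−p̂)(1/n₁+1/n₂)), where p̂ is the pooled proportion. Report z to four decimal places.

z = -0.9165

p̂₁ = 352/493 ≈ 0.713996, p̂₂ = 301/406 ≈ 0.741379.
Pooled p̂ = (352+301)/(493+406) = 653/899 = 0.726363.
SE = √(p̂(1−p̂)(1/n₁+1/n₂)) = √(0.726363·0.273637·0.00449145) = √(0.000892721) = 0.029878.
z = (0.713996 − 0.741379)/0.029878 = -0.027383/0.029878 = -0.9165.
Two-sided p-value ≈ 2·Φ(−0.916) = 0.3594.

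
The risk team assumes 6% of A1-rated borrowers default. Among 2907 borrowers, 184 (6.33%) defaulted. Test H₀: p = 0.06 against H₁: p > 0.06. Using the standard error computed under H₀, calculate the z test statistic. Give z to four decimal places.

z = 0.7482

p̂ = 184/2907 = 0.0632955.
Under H₀, SE = √(0.06·0.94/2907) = √(1.94014e-05) = 0.0044047.
z = (0.0632955 − 0.06)/0.0044047 = 0.0032955/0.0044047 = 0.7482.
p-value = P(Z > 0.748) ≈ 0.2272.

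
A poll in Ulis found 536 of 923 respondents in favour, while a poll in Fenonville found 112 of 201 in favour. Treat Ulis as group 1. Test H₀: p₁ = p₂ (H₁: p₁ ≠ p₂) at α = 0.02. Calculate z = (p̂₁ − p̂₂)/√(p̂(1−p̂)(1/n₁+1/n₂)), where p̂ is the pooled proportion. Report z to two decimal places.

p̂₁ = 536/923 = 0.5807, p̂₂ = 112/201 = 0.5572.
Pooled p̂ = (536+112)/(923+201) = 648/1124 = 0.5765.
SE = √(0.244146 × 0.00605855) = 0.0385.
z = (0.5807 − 0.5572)/0.0385 = 0.0235/0.0385 = 0.61.
Two-sided p-value ≈ 2·Φ(−0.611) = 0.5412. With α = 0.02, fail to reject H₀.

z = 0.61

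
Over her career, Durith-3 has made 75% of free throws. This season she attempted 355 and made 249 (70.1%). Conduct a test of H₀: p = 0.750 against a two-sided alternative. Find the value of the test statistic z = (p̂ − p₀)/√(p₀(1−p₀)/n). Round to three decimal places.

z = -2.114

p̂ = 249/355 = 0.70141.
SE = √(p₀(1−p₀)/n) = √(0.1875/355) = 0.02298.
z = (0.70141 − 0.75)/0.02298 = -0.04859/0.02298 = -2.114.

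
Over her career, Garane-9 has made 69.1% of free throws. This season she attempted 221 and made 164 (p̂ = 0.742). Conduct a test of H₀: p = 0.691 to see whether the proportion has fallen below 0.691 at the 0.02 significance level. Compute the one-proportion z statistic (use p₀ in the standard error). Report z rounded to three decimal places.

z = 1.643

p̂ = 164/221 = 0.742081.
SE = √(p₀(1−p₀)/n) = √(0.21352/221) = 0.031083.
z = (0.742081 − 0.691)/0.031083 = 0.051081/0.031083 = 1.643.
p-value = P(Z < 1.643) ≈ 0.9498. With α = 0.02, fail to reject H₀.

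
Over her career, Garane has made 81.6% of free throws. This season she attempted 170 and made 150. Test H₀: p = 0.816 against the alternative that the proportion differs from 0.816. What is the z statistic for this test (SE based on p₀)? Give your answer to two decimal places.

p̂ = 150/170 = 0.88235.
Standard error under H₀: √(0.816×0.184/170) = 0.02972.
z = (0.88235 − 0.816)/0.02972 = 0.06635/0.02972 = 2.23.

z = 2.23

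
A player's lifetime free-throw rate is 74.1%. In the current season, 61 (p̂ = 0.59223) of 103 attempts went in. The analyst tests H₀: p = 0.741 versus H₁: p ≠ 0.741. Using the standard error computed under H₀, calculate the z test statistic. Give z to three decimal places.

p̂ = 61/103 = 0.59223.
Standard error under H₀: √(0.741×0.259/103) = 0.04317.
z = (0.59223 − 0.741)/0.04317 = -0.14877/0.04317 = -3.446.

z = -3.446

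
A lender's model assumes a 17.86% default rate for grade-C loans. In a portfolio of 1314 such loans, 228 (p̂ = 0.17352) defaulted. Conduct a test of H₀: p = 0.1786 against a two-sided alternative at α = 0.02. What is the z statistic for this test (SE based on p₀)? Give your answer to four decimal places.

p̂ = 228/1314 = 0.173516.
Standard error under H₀: √(0.1786×0.8214/1314) = 0.010566.
z = (0.173516 − 0.1786)/0.010566 = -0.005084/0.010566 = -0.4812.
p-value = 2·P(Z > 0.481) ≈ 0.6304; since p > α = 0.02, fail to reject H₀.

z = -0.4812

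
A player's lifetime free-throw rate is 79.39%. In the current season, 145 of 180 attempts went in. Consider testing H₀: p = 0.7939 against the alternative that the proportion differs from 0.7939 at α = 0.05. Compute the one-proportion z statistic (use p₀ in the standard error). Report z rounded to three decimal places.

z = 0.387

p̂ = 145/180 = 0.80556.
Under H₀, SE = √(0.7939·0.2061/180) = √(0.000909015) = 0.03015.
z = (0.80556 − 0.7939)/0.03015 = 0.01166/0.03015 = 0.387.
Two-sided p-value ≈ 2·Φ(−0.387) = 0.6991; since p > α = 0.05, fail to reject H₀.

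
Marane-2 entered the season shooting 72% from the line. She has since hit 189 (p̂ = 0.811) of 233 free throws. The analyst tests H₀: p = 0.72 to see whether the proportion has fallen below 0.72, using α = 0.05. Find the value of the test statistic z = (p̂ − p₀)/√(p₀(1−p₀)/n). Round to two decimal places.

p̂ = 189/233 = 0.8112.
Under H₀, SE = √(0.72·0.28/233) = √(0.000865236) = 0.0294.
z = (0.8112 − 0.72)/0.0294 = 0.0912/0.0294 = 3.10.
p-value = P(Z < 3.099) ≈ 0.9990. With α = 0.05, fail to reject H₀.

z = 3.10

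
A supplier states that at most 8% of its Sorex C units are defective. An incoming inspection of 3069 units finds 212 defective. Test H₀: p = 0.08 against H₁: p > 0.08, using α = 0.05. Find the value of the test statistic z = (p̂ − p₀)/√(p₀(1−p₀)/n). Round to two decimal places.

p̂ = 212/3069 = 0.06908.
Standard error under H₀: √(0.08×0.92/3069) = 0.00490.
z = (0.06908 − 0.08)/0.00490 = -0.01092/0.00490 = -2.23.
p-value = P(Z > -2.230) ≈ 0.9871. With α = 0.05, fail to reject H₀.

z = -2.23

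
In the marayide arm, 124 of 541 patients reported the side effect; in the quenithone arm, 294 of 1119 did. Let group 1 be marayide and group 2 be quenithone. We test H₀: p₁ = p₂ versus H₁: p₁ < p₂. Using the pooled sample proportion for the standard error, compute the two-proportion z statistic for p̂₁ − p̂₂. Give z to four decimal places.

z = -1.4752

p̂₁ = 124/541 ≈ 0.229205, p̂₂ = 294/1119 ≈ 0.262735.
Pooled p̂ = (124+294)/(541+1119) = 418/1660 = 0.251807.
SE = √(0.1884 × 0.00274208) = 0.022729.
z = (0.229205 − 0.262735)/0.022729 = -0.033530/0.022729 = -1.4752.
p-value = P(Z < -1.475) ≈ 0.0701.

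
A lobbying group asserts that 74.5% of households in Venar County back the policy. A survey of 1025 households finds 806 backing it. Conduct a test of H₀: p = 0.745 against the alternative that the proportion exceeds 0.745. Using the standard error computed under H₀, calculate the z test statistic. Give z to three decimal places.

p̂ = 806/1025 ≈ 0.78634.
Under H₀, SE = √(0.745·0.255/1025) = √(0.000185341) = 0.01361.
z = (0.78634 − 0.745)/0.01361 = 0.04134/0.01361 = 3.037.
p-value = P(Z > 3.037) ≈ 0.0012.

z = 3.037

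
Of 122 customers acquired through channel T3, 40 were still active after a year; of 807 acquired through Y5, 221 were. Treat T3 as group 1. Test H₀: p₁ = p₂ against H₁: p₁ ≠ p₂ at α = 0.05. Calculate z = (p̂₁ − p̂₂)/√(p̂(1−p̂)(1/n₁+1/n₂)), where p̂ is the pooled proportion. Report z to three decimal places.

z = 1.237

p̂₁ = 40/122 = 0.32787, p̂₂ = 221/807 = 0.27385.
Pooled p̂ = (40+221)/(122+807) = 261/929 = 0.28095.
SE = √(p̂(1−p̂)(1/n₁+1/n₂)) = √(0.28095·0.71905·0.00943588) = √(0.0019062) = 0.04366.
z = (0.32787 − 0.27385)/0.04366 = 0.05402/0.04366 = 1.237.
p-value = 2·P(Z > 1.237) ≈ 0.2160; since p > α = 0.05, fail to reject H₀.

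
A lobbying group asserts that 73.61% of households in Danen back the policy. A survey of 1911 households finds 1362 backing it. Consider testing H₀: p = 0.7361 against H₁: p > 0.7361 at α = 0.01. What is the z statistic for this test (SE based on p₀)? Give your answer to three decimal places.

z = -2.319

p̂ = 1362/1911 ≈ 0.71272.
SE = √(p₀(1−p₀)/n) = √(0.19426/1911) = 0.01008.
z = (0.71272 − 0.7361)/0.01008 = -0.02338/0.01008 = -2.319.
p-value = P(Z > -2.319) ≈ 0.9898. With α = 0.01, fail to reject H₀.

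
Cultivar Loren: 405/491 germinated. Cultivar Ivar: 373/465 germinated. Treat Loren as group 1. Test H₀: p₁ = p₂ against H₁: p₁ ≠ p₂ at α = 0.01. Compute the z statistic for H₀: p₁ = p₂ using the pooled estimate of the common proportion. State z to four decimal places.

p̂₁ = 405/491 = 0.8248473, p̂₂ = 373/465 = 0.8021505.
Pooled p̂ = (405+373)/(491+465) = 778/956 = 0.8138075.
SE = √(p̂(1−p̂)(1/n₁+1/n₂)) = √(0.8138075·0.1861925·0.0041872) = √(0.000634464) = 0.0251886.
z = (0.8248473 − 0.8021505)/0.0251886 = 0.0226968/0.0251886 = 0.9011.
p-value = 2·P(Z > 0.901) ≈ 0.3676, so at α = 0.01 we fail to reject H₀.

z = 0.9011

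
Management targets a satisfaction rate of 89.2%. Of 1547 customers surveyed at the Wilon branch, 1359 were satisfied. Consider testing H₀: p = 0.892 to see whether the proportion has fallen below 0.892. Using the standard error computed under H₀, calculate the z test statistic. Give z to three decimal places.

z = -1.714

p̂ = 1359/1547 = 0.878474.
Under H₀, SE = √(0.892·0.108/1547) = √(6.22728e-05) = 0.007891.
z = (0.878474 − 0.892)/0.007891 = -0.013526/0.007891 = -1.714.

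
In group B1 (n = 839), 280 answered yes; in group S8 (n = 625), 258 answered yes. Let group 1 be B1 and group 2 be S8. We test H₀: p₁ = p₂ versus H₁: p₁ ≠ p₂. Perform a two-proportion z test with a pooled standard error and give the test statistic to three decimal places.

z = -3.104

p̂₁ = 280/839 = 0.33373, p̂₂ = 258/625 = 0.41280.
Pooled p̂ = (280+258)/(839+625) = 538/1464 = 0.36749.
SE = √(0.23244 × 0.0027919) = 0.02547.
z = (0.33373 − 0.41280)/0.02547 = -0.07907/0.02547 = -3.104.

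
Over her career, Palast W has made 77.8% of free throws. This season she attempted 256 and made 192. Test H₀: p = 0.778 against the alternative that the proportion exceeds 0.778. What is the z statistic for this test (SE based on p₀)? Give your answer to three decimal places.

z = -1.078

p̂ = 192/256 = 0.75000.
Under H₀, SE = √(0.778·0.222/256) = √(0.000674672) = 0.02597.
z = (0.75000 − 0.778)/0.02597 = -0.02800/0.02597 = -1.078.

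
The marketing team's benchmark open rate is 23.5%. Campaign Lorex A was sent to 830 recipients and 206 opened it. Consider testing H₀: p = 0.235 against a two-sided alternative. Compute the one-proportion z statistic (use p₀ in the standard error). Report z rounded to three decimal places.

p̂ = 206/830 ≈ 0.24819.
Standard error under H₀: √(0.235×0.765/830) = 0.01472.
z = (0.24819 − 0.235)/0.01472 = 0.01319/0.01472 = 0.896.

z = 0.896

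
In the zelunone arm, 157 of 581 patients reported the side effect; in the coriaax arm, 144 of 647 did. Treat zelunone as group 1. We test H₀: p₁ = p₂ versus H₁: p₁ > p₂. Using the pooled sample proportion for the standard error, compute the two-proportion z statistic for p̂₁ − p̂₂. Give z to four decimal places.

z = 1.9384

p̂₁ = 157/581 ≈ 0.270224, p̂₂ = 144/647 ≈ 0.222566.
Pooled p̂ = (157+144)/(581+647) = 301/1228 = 0.245114.
SE = √(0.185033 × 0.00326677) = 0.024586.
z = (0.270224 − 0.222566)/0.024586 = 0.047658/0.024586 = 1.9384.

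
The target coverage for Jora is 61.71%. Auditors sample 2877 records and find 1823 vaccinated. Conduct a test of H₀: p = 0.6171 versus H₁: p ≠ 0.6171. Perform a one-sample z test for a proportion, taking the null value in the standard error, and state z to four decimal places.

z = 1.8258

p̂ = 1823/2877 ≈ 0.6336462.
SE = √(p₀(1−p₀)/n) = √(0.23629/2877) = 0.0090626.
z = (0.6336462 − 0.6171)/0.0090626 = 0.0165462/0.0090626 = 1.8258.
p-value = 2·P(Z > 1.826) ≈ 0.0679.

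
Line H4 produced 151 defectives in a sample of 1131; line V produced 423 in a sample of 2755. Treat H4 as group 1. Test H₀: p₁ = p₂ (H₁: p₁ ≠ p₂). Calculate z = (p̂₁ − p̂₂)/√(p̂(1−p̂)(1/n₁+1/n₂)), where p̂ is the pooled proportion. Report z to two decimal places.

p̂₁ = 151/1131 = 0.1335, p̂₂ = 423/2755 = 0.1535.
Pooled p̂ = (151+423)/(1131+2755) = 574/3886 = 0.1477.
SE = √(0.125892 × 0.00124715) = 0.0125.
z = (0.1335 − 0.1535)/0.0125 = -0.0200/0.0125 = -1.60.
Two-sided p-value ≈ 2·Φ(−1.598) = 0.1099.

z = -1.60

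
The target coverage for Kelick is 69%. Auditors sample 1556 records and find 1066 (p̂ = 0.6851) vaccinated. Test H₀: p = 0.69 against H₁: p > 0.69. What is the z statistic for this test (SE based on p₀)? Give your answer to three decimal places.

p̂ = 1066/1556 = 0.68509.
Under H₀, SE = √(0.69·0.31/1556) = √(0.000137468) = 0.01172.
z = (0.68509 − 0.69)/0.01172 = -0.00491/0.01172 = -0.419.

z = -0.419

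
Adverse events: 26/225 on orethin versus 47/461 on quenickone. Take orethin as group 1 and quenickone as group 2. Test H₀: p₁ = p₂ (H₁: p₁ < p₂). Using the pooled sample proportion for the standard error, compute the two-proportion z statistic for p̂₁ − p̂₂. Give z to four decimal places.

p̂₁ = 26/225 = 0.1155556, p̂₂ = 47/461 = 0.1019523.
Pooled p̂ = (26+47)/(225+461) = 73/686 = 0.1064140.
SE = √(0.0950901 × 0.00661364) = 0.0250777.
z = (0.1155556 − 0.1019523)/0.0250777 = 0.0136033/0.0250777 = 0.5424.
p-value = P(Z < 0.542) ≈ 0.7062.

z = 0.5424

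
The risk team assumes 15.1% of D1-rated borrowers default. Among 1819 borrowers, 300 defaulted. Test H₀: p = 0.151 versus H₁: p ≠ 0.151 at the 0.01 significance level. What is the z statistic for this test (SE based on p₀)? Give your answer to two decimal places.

z = 1.66

p̂ = 300/1819 ≈ 0.16493.
Under H₀, SE = √(0.151·0.849/1819) = √(7.04777e-05) = 0.00840.
z = (0.16493 − 0.151)/0.00840 = 0.01393/0.00840 = 1.66.
p-value = 2·P(Z > 1.659) ≈ 0.0972, so at α = 0.01 we fail to reject H₀.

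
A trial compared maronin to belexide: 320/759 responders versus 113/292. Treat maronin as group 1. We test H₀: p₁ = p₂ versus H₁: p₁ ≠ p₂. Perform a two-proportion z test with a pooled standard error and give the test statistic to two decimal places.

z = 1.02

p̂₁ = 320/759 = 0.4216, p̂₂ = 113/292 = 0.3870.
Pooled p̂ = (320+113)/(759+292) = 433/1051 = 0.4120.
SE = √(0.242254 × 0.00474218) = 0.0339.
z = (0.4216 − 0.3870)/0.0339 = 0.0346/0.0339 = 1.02.
Two-sided p-value ≈ 2·Φ(−1.021) = 0.3070.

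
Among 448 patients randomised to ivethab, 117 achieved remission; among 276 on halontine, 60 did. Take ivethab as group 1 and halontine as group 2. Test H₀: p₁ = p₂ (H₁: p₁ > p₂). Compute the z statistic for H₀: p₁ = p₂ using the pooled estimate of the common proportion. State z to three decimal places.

p̂₁ = 117/448 = 0.26116, p̂₂ = 60/276 = 0.21739.
Pooled p̂ = (117+60)/(448+276) = 177/724 = 0.24448.
SE = √(p̂(1−p̂)(1/n₁+1/n₂)) = √(0.24448·0.75552·0.00585533) = √(0.00108152) = 0.03289.
z = (0.26116 − 0.21739)/0.03289 = 0.04377/0.03289 = 1.331.
p-value = P(Z > 1.331) ≈ 0.0916.

z = 1.331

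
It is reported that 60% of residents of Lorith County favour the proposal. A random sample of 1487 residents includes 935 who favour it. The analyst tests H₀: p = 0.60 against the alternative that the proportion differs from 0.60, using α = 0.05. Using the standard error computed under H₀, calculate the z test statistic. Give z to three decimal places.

p̂ = 935/1487 ≈ 0.62878.
SE = √(p₀(1−p₀)/n) = √(0.24/1487) = 0.01270.
z = (0.62878 − 0.6)/0.01270 = 0.02878/0.01270 = 2.266.
Two-sided p-value ≈ 2·Φ(−2.266) = 0.0235, so at α = 0.05 we reject H₀.

z = 2.266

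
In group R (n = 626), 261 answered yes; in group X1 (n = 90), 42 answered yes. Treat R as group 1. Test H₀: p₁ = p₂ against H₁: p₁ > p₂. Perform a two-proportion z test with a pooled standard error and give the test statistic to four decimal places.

p̂₁ = 261/626 = 0.416933, p̂₂ = 42/90 = 0.466667.
Pooled p̂ = (261+42)/(626+90) = 303/716 = 0.423184.
SE = √(0.244099 × 0.0127086) = 0.055697.
z = (0.416933 − 0.466667)/0.055697 = -0.049734/0.055697 = -0.8929.
p-value = P(Z > -0.893) ≈ 0.8141.

z = -0.8929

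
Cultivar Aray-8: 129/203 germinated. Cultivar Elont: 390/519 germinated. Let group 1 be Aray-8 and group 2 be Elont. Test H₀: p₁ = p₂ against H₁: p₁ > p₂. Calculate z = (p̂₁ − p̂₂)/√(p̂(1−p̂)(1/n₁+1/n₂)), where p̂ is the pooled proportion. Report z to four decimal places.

z = -3.1163

p̂₁ = 129/203 ≈ 0.635468, p̂₂ = 390/519 ≈ 0.751445.
Pooled p̂ = (129+390)/(203+519) = 519/722 = 0.718837.
SE = √(0.202111 × 0.00685289) = 0.037216.
z = (0.635468 − 0.751445)/0.037216 = -0.115977/0.037216 = -3.1163.
p-value = P(Z > -3.116) ≈ 0.9991.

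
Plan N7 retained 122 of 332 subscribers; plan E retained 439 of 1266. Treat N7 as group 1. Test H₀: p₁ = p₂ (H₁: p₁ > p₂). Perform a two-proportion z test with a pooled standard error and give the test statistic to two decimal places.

p̂₁ = 122/332 ≈ 0.3675, p̂₂ = 439/1266 ≈ 0.3468.
Pooled p̂ = (122+439)/(332+1266) = 561/1598 = 0.3511.
SE = √(0.227818 × 0.00380194) = 0.0294.
z = (0.3675 − 0.3468)/0.0294 = 0.0207/0.0294 = 0.70.

z = 0.70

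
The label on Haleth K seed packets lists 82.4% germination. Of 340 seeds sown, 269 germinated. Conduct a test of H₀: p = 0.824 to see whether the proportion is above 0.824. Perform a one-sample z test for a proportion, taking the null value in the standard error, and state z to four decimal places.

p̂ = 269/340 = 0.791176.
Standard error under H₀: √(0.824×0.176/340) = 0.020653.
z = (0.791176 − 0.824)/0.020653 = -0.032824/0.020653 = -1.5893.
p-value = P(Z > -1.589) ≈ 0.9440.

z = -1.5893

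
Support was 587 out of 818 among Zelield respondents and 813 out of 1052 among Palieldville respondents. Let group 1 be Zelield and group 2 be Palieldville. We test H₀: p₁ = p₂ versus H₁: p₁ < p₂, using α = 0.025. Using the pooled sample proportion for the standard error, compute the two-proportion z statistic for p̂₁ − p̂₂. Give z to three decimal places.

p̂₁ = 587/818 ≈ 0.71760, p̂₂ = 813/1052 ≈ 0.77281.
Pooled p̂ = (587+813)/(818+1052) = 1400/1870 = 0.74866.
SE = √(0.188167 × 0.00217306) = 0.02022.
z = (0.71760 − 0.77281)/0.02022 = -0.05521/0.02022 = -2.730.
p-value = P(Z < -2.730) ≈ 0.0032; since p < α = 0.025, reject H₀.

z = -2.730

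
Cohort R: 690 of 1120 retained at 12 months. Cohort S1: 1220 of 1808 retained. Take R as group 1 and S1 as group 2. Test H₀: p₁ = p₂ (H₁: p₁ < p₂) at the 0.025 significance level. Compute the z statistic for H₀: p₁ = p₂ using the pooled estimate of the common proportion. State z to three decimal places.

p̂₁ = 690/1120 ≈ 0.61607, p̂₂ = 1220/1808 ≈ 0.67478.
Pooled p̂ = (690+1220)/(1120+1808) = 1910/2928 = 0.65232.
SE = √(0.226798 × 0.00144595) = 0.01811.
z = (0.61607 − 0.67478)/0.01811 = -0.05871/0.01811 = -3.242.
p-value = P(Z < -3.242) ≈ 0.0006, so at α = 0.025 we reject H₀.

z = -3.242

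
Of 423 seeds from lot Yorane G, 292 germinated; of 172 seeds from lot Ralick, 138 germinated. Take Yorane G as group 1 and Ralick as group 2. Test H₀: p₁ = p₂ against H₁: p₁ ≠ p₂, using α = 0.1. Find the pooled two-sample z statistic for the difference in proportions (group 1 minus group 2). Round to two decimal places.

z = -2.77

p̂₁ = 292/423 ≈ 0.6903, p̂₂ = 138/172 ≈ 0.8023.
Pooled p̂ = (292+138)/(423+172) = 430/595 = 0.7227.
SE = √(p̂(1−p̂)(1/n₁+1/n₂)) = √(0.7227·0.2773·0.00817802) = √(0.00163895) = 0.0405.
z = (0.6903 − 0.8023)/0.0405 = -0.1120/0.0405 = -2.77.
p-value = 2·P(Z > 2.767) ≈ 0.0057. With α = 0.1, reject H₀.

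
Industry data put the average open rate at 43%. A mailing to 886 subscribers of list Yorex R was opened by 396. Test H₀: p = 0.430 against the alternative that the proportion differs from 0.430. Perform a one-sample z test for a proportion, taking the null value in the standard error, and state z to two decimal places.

p̂ = 396/886 = 0.4470.
Under H₀, SE = √(0.43·0.57/886) = √(0.000276637) = 0.0166.
z = (0.4470 − 0.43)/0.0166 = 0.0170/0.0166 = 1.02.
p-value = 2·P(Z > 1.019) ≈ 0.3081.

z = 1.02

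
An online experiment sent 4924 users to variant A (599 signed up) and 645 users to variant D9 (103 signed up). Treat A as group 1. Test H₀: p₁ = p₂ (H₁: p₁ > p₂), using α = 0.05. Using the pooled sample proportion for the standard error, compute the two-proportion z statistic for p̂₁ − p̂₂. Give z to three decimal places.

z = -2.737

p̂₁ = 599/4924 ≈ 0.12165, p̂₂ = 103/645 ≈ 0.15969.
Pooled p̂ = (599+103)/(4924+645) = 702/5569 = 0.12605.
SE = √(p̂(1−p̂)(1/n₁+1/n₂)) = √(0.12605·0.87395·0.00175347) = √(0.000193172) = 0.01390.
z = (0.12165 − 0.15969)/0.01390 = -0.03804/0.01390 = -2.737.
p-value = P(Z > -2.737) ≈ 0.9969; since p > α = 0.05, fail to reject H₀.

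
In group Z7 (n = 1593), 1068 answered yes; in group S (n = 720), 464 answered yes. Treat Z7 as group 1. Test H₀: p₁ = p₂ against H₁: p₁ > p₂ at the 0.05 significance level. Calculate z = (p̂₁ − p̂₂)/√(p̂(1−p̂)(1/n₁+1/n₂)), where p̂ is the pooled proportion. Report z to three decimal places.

z = 1.224

p̂₁ = 1068/1593 ≈ 0.67043, p̂₂ = 464/720 ≈ 0.64444.
Pooled p̂ = (1068+464)/(1593+720) = 1532/2313 = 0.66234.
SE = √(0.223645 × 0.00201664) = 0.02124.
z = (0.67043 − 0.64444)/0.02124 = 0.02599/0.02124 = 1.224.
p-value = P(Z > 1.224) ≈ 0.1105. With α = 0.05, fail to reject H₀.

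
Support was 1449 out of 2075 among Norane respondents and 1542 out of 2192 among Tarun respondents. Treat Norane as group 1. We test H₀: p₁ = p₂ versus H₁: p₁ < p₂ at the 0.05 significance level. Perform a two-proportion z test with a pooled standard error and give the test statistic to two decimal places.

z = -0.37

p̂₁ = 1449/2075 ≈ 0.6983, p̂₂ = 1542/2192 ≈ 0.7035.
Pooled p̂ = (1449+1542)/(2075+2192) = 2991/4267 = 0.7010.
SE = √(0.209615 × 0.000938132) = 0.0140.
z = (0.6983 − 0.7035)/0.0140 = -0.0052/0.0140 = -0.37.
p-value = P(Z < -0.368) ≈ 0.3566. With α = 0.05, fail to reject H₀.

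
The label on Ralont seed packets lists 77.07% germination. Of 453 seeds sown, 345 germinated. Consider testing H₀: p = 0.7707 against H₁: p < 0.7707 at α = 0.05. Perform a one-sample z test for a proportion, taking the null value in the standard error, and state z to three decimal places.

z = -0.461

p̂ = 345/453 = 0.76159.
Standard error under H₀: √(0.7707×0.2293/453) = 0.01975.
z = (0.76159 − 0.7707)/0.01975 = -0.00911/0.01975 = -0.461.
p-value = P(Z < -0.461) ≈ 0.3223, so at α = 0.05 we fail to reject H₀.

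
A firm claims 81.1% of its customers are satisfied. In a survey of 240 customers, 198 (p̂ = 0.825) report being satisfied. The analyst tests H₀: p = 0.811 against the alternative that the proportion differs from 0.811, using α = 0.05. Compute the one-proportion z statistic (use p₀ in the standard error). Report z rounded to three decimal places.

z = 0.554

p̂ = 198/240 ≈ 0.82500.
SE = √(p₀(1−p₀)/n) = √(0.15328/240) = 0.02527.
z = (0.82500 − 0.811)/0.02527 = 0.01400/0.02527 = 0.554.
p-value = 2·P(Z > 0.554) ≈ 0.5796, so at α = 0.05 we fail to reject H₀.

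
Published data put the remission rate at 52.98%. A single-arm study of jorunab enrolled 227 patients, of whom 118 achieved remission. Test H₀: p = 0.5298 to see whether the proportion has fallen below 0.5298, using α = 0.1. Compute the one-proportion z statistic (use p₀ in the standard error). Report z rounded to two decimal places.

z = -0.30

p̂ = 118/227 = 0.5198.
SE = √(p₀(1−p₀)/n) = √(0.24911/227) = 0.0331.
z = (0.5198 − 0.5298)/0.0331 = -0.0100/0.0331 = -0.30.
p-value = P(Z < -0.301) ≈ 0.3817. With α = 0.1, fail to reject H₀.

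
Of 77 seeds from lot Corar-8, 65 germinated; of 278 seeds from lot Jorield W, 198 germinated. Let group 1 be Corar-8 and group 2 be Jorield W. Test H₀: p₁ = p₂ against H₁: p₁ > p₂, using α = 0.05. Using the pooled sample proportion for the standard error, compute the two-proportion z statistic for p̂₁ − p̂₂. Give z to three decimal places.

z = 2.338

p̂₁ = 65/77 ≈ 0.84416, p̂₂ = 198/278 ≈ 0.71223.
Pooled p̂ = (65+198)/(77+278) = 263/355 = 0.74085.
SE = √(p̂(1−p̂)(1/n₁+1/n₂)) = √(0.74085·0.25915·0.0165841) = √(0.00318405) = 0.05643.
z = (0.84416 − 0.71223)/0.05643 = 0.13193/0.05643 = 2.338.
p-value = P(Z > 2.338) ≈ 0.0097; since p < α = 0.05, reject H₀.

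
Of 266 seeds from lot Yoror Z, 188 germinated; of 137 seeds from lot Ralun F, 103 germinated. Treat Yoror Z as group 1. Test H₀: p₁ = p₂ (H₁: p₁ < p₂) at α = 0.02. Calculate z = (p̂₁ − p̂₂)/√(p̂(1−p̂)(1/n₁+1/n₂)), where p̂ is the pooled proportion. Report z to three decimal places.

z = -0.956

p̂₁ = 188/266 = 0.70677, p̂₂ = 103/137 = 0.75182.
Pooled p̂ = (188+103)/(266+137) = 291/403 = 0.72208.
SE = √(0.200679 × 0.0110587) = 0.04711.
z = (0.70677 − 0.75182)/0.04711 = -0.04505/0.04711 = -0.956.
p-value = P(Z < -0.956) ≈ 0.1694, so at α = 0.02 we fail to reject H₀.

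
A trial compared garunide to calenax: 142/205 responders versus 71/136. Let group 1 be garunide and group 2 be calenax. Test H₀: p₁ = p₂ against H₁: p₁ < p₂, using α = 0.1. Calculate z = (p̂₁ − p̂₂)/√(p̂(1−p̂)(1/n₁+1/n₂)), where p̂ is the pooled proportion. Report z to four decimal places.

p̂₁ = 142/205 ≈ 0.692683, p̂₂ = 71/136 ≈ 0.522059.
Pooled p̂ = (142+71)/(205+136) = 213/341 = 0.624633.
SE = √(0.234467 × 0.012231) = 0.053551.
z = (0.692683 − 0.522059)/0.053551 = 0.170624/0.053551 = 3.1862.
p-value = P(Z < 3.186) ≈ 0.9993, so at α = 0.1 we fail to reject H₀.

z = 3.1862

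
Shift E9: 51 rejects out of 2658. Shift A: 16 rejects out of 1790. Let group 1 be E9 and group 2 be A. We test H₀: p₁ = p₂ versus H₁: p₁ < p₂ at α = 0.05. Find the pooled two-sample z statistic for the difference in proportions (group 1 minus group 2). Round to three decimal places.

p̂₁ = 51/2658 = 0.019187, p̂₂ = 16/1790 = 0.008939.
Pooled p̂ = (51+16)/(2658+1790) = 67/4448 = 0.015063.
SE = √(0.0148361 × 0.000934882) = 0.003724.
z = (0.019187 − 0.008939)/0.003724 = 0.010248/0.003724 = 2.752.
p-value = P(Z < 2.752) ≈ 0.9970. With α = 0.05, fail to reject H₀.

z = 2.752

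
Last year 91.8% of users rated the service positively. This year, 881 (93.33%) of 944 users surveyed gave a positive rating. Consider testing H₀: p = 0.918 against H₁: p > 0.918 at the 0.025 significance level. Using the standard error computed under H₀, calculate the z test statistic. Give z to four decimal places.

z = 1.7092

p̂ = 881/944 = 0.933263.
Under H₀, SE = √(0.918·0.082/944) = √(7.97415e-05) = 0.008930.
z = (0.933263 − 0.918)/0.008930 = 0.015263/0.008930 = 1.7092.
p-value = P(Z > 1.709) ≈ 0.0437. With α = 0.025, fail to reject H₀.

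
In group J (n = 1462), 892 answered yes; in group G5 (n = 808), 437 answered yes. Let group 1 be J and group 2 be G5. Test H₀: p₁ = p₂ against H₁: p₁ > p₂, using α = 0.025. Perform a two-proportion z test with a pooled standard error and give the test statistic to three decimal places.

z = 3.208

p̂₁ = 892/1462 = 0.610123, p̂₂ = 437/808 = 0.540842.
Pooled p̂ = (892+437)/(1462+808) = 1329/2270 = 0.585463.
SE = √(p̂(1−p̂)(1/n₁+1/n₂)) = √(0.585463·0.414537·0.00192162) = √(0.000466369) = 0.021596.
z = (0.610123 − 0.540842)/0.021596 = 0.069281/0.021596 = 3.208.
p-value = P(Z > 3.208) ≈ 0.0007. With α = 0.025, reject H₀.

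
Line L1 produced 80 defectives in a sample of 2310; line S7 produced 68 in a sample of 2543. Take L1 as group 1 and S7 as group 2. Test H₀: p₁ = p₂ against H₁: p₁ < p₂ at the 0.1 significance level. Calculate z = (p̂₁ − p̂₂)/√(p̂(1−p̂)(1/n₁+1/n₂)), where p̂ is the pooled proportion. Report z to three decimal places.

p̂₁ = 80/2310 ≈ 0.03463, p̂₂ = 68/2543 ≈ 0.02674.
Pooled p̂ = (80+68)/(2310+2543) = 148/4853 = 0.03050.
SE = √(p̂(1−p̂)(1/n₁+1/n₂)) = √(0.03050·0.96950·0.000826137) = √(2.4426e-05) = 0.00494.
z = (0.03463 − 0.02674)/0.00494 = 0.00789/0.00494 = 1.597.
p-value = P(Z < 1.597) ≈ 0.9448. With α = 0.1, fail to reject H₀.

z = 1.597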